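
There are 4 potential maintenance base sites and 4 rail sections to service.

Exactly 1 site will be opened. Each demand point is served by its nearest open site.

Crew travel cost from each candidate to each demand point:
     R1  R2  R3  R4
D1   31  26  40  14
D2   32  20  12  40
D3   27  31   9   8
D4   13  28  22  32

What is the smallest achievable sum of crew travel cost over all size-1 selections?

Open {D3}.
  R1→D3 27, R2→D3 31, R3→D3 9, R4→D3 8  ⇒ total 75.
Compare {D4}: total 95.
Compare {D2}: total 104.
No size-1 selection does better; minimum is 75.

75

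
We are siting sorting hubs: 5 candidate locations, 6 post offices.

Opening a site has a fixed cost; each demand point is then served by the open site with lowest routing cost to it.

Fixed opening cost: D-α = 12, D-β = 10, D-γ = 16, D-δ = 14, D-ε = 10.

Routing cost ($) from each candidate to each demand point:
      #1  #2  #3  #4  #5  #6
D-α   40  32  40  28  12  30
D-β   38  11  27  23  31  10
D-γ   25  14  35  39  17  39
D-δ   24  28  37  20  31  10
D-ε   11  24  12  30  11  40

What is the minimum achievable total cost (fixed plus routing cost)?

Open {D-β, D-ε}: assign each demand point to its cheapest open site.
  #1→D-ε 11, #2→D-β 11, #3→D-ε 12, #4→D-β 23, #5→D-ε 11, #6→D-β 10
  routing cost 78, fixed 20 → total 98.
Compare {D-β, D-δ, D-ε}: routing cost 75 + fixed 34 = 109.
Compare {D-α, D-β, D-ε}: routing cost 78 + fixed 32 = 110.
Compare {D-δ, D-ε}: routing cost 88 + fixed 24 = 112.
All other subsets cost ≥ 109. Minimum total cost: 98.

98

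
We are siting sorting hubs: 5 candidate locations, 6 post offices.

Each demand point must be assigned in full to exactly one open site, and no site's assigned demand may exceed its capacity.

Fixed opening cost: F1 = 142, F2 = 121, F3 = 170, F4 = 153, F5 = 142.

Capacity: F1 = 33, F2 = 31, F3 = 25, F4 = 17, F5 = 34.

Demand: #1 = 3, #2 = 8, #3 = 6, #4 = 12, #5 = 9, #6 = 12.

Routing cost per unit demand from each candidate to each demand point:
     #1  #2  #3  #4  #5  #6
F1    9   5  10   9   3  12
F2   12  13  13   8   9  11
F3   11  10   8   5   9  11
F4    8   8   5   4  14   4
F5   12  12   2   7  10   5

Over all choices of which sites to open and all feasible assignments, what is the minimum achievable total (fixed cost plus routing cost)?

Open {F1, F5}; cheapest assignment that respects the capacities:
  F1 (cap 33, load 20): #1, #2, #5 — cost 3×9 + 8×5 + 9×3 = 94
  F5 (cap 34, load 30): #3, #4, #6 — cost 6×2 + 12×7 + 12×5 = 156
  Shipping 250, fixed 284 → total 534.
  Any other capacity-feasible assignment to {F1, F5} ships for at least 250.
Compare {F2, F5}: its best feasible assignment gives total 640.
Compare {F1, F2}: its best feasible assignment gives total 645.
Every other set of open sites that can feasibly serve all demand totals ≥ 640 even under its best assignment. Minimum: 534.

534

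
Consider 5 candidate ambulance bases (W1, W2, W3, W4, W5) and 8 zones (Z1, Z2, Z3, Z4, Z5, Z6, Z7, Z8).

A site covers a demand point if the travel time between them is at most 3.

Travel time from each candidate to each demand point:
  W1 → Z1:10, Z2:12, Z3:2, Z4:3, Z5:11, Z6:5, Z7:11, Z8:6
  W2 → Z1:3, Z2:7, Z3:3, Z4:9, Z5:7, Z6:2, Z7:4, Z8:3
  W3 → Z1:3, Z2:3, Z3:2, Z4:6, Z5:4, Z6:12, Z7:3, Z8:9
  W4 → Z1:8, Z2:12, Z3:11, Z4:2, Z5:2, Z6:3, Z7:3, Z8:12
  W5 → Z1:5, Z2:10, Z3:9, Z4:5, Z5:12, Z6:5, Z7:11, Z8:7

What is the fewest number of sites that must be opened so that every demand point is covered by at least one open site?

3

Coverage sets (demand points within 3 of each site):
  W1: {Z3, Z4}
  W2: {Z1, Z3, Z6, Z8}
  W3: {Z1, Z2, Z3, Z7}
  W4: {Z4, Z5, Z6, Z7}
  W5: {}
No 2 sites suffice: every size-2 union leaves at least one demand point uncovered.
But {W2, W3, W4} covers everything, so the minimum is 3.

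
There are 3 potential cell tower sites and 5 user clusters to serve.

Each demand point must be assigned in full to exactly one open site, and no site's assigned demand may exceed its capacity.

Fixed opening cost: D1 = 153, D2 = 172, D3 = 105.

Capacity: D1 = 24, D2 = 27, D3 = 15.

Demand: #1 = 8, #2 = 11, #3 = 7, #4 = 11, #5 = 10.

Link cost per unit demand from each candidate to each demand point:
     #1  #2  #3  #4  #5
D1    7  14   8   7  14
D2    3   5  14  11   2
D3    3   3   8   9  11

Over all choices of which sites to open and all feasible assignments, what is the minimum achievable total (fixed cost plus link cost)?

640

Open {D1, D2, D3}; cheapest assignment that respects the capacities:
  D1 (cap 24, load 18): #3, #4 — cost 7×8 + 11×7 = 133
  D2 (cap 27, load 18): #1, #5 — cost 8×3 + 10×2 = 44
  D3 (cap 15, load 11): #2 — cost 11×3 = 33
  Shipping 210, fixed 430 → total 640.
  Any other capacity-feasible assignment to {D1, D2, D3} ships for at least 210.
Compare {D1, D2}: its best feasible assignment gives total 698.
Every other set of open sites that can feasibly serve all demand totals ≥ 698 even under its best assignment. Minimum: 640.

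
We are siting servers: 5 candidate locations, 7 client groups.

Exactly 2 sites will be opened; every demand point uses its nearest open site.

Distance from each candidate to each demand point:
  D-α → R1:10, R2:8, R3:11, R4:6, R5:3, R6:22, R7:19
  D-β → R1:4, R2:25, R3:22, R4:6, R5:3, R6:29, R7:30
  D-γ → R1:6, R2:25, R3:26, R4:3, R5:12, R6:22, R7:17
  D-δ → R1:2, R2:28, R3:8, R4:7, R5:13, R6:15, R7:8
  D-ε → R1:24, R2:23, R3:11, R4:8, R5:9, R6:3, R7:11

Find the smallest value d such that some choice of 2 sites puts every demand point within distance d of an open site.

11

Open {D-α, D-ε}.
  Farthest demand point is R3 at distance 11 (to D-α); all others are ≤ 11.
With {D-α, D-δ} the worst case is 15.
With {D-α, D-β} the worst case is 22.
No size-2 selection achieves below 11.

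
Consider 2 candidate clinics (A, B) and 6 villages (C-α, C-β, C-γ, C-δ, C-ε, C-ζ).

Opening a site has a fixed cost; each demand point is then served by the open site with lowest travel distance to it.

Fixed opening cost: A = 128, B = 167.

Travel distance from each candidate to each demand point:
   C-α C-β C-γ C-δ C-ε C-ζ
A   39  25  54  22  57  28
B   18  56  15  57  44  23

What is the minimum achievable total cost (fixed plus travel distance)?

Open {A}: assign each demand point to its cheapest open site.
  C-α→A 39, C-β→A 25, C-γ→A 54, C-δ→A 22, C-ε→A 57, C-ζ→A 28
  travel distance 225, fixed 128 → total 353.
Compare {B}: travel distance 213 + fixed 167 = 380.
Compare {A, B}: travel distance 147 + fixed 295 = 442.

353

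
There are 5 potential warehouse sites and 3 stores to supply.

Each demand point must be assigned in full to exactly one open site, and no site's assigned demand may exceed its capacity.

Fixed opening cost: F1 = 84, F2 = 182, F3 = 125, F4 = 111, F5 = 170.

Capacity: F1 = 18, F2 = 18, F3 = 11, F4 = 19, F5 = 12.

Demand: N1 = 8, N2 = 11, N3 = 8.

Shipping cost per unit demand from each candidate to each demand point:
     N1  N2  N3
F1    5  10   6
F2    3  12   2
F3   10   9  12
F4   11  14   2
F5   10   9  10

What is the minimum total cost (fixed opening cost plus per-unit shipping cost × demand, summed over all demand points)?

396

Open {F1, F3}; cheapest assignment that respects the capacities:
  F1 (cap 18, load 16): N1, N3 — cost 8×5 + 8×6 = 88
  F3 (cap 11, load 11): N2 — cost 11×9 = 99
  Shipping 187, fixed 209 → total 396.
  Any other capacity-feasible assignment to {F1, F3} ships for at least 187.
Compare {F1, F4}: its best feasible assignment gives total 405.
Compare {F1, F2}: its best feasible assignment gives total 416.
Every other set of open sites that can feasibly serve all demand totals ≥ 405 even under its best assignment. Minimum: 396.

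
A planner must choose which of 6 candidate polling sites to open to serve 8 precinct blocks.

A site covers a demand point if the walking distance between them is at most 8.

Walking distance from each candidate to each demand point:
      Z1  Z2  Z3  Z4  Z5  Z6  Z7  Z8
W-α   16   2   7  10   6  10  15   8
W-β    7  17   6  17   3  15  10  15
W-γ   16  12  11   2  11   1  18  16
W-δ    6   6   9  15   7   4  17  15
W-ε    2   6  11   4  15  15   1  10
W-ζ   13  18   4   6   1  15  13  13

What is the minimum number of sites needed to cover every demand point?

Coverage sets (demand points within 8 of each site):
  W-α: {Z2, Z3, Z5, Z8}
  W-β: {Z1, Z3, Z5}
  W-γ: {Z4, Z6}
  W-δ: {Z1, Z2, Z5, Z6}
  W-ε: {Z1, Z2, Z4, Z7}
  W-ζ: {Z3, Z4, Z5}
No 2 sites suffice: every size-2 union leaves at least one demand point uncovered.
But {W-α, W-γ, W-ε} covers everything, so the minimum is 3.

3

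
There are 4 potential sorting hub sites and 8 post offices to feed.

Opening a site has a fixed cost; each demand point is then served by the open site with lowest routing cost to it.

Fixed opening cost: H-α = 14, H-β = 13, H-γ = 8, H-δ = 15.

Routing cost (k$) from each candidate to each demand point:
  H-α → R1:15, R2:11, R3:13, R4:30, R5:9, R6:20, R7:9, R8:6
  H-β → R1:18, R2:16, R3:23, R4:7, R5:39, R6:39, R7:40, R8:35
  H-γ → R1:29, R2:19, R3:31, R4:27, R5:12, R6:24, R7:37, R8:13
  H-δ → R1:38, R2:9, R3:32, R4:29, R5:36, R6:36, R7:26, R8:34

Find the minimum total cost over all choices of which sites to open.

Open {H-α, H-β}: assign each demand point to its cheapest open site.
  R1→H-α 15, R2→H-α 11, R3→H-α 13, R4→H-β 7, R5→H-α 9, R6→H-α 20, R7→H-α 9, R8→H-α 6
  routing cost 90, fixed 27 → total 117.
Compare {H-α, H-β, H-γ}: routing cost 90 + fixed 35 = 125.
Compare {H-α}: routing cost 113 + fixed 14 = 127.
Compare {H-α, H-β, H-δ}: routing cost 88 + fixed 42 = 130.
All other subsets cost ≥ 125. Minimum total cost: 117.

117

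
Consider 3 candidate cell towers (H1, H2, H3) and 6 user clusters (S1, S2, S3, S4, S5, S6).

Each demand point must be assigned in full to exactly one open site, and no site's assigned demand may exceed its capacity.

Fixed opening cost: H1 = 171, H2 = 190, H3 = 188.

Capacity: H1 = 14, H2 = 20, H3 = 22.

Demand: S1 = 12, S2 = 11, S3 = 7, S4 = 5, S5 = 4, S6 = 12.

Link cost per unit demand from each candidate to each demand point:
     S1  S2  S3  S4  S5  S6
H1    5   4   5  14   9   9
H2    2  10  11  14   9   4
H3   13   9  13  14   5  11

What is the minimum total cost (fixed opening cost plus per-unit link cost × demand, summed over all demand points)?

Open {H1, H2, H3}; cheapest assignment that respects the capacities:
  H1 (cap 14, load 11): S2 — cost 11×4 = 44
  H2 (cap 20, load 19): S1, S3 — cost 12×2 + 7×11 = 101
  H3 (cap 22, load 21): S4, S5, S6 — cost 5×14 + 4×5 + 12×11 = 222
  Shipping 367, fixed 549 → total 916.
  Any other capacity-feasible assignment to {H1, H2, H3} ships for at least 367.
Total demand is 51 and no other set of sites has combined capacity ≥ 51, so {H1, H2, H3} is the only feasible choice of open sites. Minimum: 916.

916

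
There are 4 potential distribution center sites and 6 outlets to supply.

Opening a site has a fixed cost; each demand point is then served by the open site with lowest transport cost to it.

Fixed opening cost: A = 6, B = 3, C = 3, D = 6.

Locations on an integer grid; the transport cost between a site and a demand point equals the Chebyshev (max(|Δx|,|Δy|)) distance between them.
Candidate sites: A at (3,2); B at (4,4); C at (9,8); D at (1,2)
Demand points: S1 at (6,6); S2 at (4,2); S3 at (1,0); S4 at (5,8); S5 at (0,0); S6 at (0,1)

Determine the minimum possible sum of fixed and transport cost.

Open {B, D}: assign each demand point to its cheapest open site.
  S1→B 2, S2→B 2, S3→D 2, S4→B 4, S5→D 2, S6→D 1
  transport cost 13, fixed 9 → total 22.
Compare {B}: transport cost 20 + fixed 3 = 23.
Compare {A, B}: transport cost 15 + fixed 9 = 24.
Compare {C, D}: transport cost 15 + fixed 9 = 24.
All other subsets cost ≥ 23. Minimum total cost: 22.

22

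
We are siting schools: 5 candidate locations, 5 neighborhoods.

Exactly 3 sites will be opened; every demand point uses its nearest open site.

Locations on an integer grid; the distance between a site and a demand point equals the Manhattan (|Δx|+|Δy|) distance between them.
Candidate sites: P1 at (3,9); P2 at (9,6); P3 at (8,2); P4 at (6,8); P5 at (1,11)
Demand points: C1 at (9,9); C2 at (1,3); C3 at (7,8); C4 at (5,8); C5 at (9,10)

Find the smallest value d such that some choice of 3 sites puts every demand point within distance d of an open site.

Open {P1, P2, P3}.
  Farthest demand point is C2 at distance 8 (to P1); all others are ≤ 8.
With {P1, P2, P4} the worst case is 8.
With {P1, P2, P5} the worst case is 8.
No size-3 selection achieves below 8.

8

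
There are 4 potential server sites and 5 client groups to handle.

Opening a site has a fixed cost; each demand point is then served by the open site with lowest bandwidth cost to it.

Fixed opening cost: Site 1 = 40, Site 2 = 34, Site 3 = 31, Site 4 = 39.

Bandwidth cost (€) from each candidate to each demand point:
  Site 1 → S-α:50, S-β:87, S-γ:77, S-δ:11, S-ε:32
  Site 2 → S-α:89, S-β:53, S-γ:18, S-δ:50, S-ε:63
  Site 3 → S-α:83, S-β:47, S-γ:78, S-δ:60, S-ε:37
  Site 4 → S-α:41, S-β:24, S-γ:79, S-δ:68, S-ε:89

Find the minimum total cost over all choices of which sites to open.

238

Open {Site 1, Site 2}: assign each demand point to its cheapest open site.
  S-α→Site 1 50, S-β→Site 2 53, S-γ→Site 2 18, S-δ→Site 1 11, S-ε→Site 1 32
  bandwidth cost 164, fixed 74 → total 238.
Compare {Site 1, Site 2, Site 4}: bandwidth cost 126 + fixed 113 = 239.
Compare {Site 1, Site 2, Site 3}: bandwidth cost 158 + fixed 105 = 263.
Compare {Site 1, Site 4}: bandwidth cost 185 + fixed 79 = 264.
All other subsets cost ≥ 239. Minimum total cost: 238.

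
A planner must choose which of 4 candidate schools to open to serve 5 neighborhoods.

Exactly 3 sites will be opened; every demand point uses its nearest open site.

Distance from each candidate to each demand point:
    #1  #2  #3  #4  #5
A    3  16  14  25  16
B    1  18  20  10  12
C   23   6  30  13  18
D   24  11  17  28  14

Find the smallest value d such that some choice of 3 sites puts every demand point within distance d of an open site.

Open {A, B, C}.
  Farthest demand point is #3 at distance 14 (to A); all others are ≤ 14.
With {A, B, D} the worst case is 14.
With {A, C, D} the worst case is 14.
No size-3 selection achieves below 14.

14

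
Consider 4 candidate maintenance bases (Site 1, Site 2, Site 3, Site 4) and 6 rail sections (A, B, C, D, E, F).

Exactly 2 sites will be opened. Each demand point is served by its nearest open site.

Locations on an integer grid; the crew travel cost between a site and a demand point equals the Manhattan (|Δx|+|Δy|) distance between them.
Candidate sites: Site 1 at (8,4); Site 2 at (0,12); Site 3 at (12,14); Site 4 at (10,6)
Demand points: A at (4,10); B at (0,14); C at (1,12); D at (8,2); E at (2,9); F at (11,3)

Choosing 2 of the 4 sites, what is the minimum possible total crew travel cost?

20

Open {Site 1, Site 2}.
  A→Site 2 6, B→Site 2 2, C→Site 2 1, D→Site 1 2, E→Site 2 5, F→Site 1 4  ⇒ total 20.
Compare {Site 2, Site 4}: total 24.
Compare {Site 2, Site 3}: total 42.
No size-2 selection does better; minimum is 20.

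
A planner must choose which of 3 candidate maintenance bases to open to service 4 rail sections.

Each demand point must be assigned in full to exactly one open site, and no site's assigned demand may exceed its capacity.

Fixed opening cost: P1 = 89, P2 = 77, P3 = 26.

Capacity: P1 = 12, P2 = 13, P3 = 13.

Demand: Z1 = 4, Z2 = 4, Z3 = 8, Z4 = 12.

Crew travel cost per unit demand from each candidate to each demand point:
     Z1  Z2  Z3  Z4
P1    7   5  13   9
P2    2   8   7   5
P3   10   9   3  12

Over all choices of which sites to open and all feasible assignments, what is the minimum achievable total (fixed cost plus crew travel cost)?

324

Open {P1, P2, P3}; cheapest assignment that respects the capacities:
  P1 (cap 12, load 8): Z1, Z2 — cost 4×7 + 4×5 = 48
  P2 (cap 13, load 12): Z4 — cost 12×5 = 60
  P3 (cap 13, load 8): Z3 — cost 8×3 = 24
  Shipping 132, fixed 192 → total 324.
  Any other capacity-feasible assignment to {P1, P2, P3} ships for at least 132.
Total demand is 28 and no other set of sites has combined capacity ≥ 28, so {P1, P2, P3} is the only feasible choice of open sites. Minimum: 324.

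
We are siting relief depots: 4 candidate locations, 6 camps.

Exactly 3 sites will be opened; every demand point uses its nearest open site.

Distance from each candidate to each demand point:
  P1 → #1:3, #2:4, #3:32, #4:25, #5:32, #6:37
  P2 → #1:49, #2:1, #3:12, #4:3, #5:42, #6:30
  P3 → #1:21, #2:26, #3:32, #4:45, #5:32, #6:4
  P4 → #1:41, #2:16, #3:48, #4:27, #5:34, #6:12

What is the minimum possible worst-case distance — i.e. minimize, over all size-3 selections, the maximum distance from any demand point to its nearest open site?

32

Open {P1, P2, P3}.
  Farthest demand point is #5 at distance 32 (to P1); all others are ≤ 32.
With {P1, P2, P4} the worst case is 32.
With {P1, P3, P4} the worst case is 32.
No size-3 selection achieves below 32.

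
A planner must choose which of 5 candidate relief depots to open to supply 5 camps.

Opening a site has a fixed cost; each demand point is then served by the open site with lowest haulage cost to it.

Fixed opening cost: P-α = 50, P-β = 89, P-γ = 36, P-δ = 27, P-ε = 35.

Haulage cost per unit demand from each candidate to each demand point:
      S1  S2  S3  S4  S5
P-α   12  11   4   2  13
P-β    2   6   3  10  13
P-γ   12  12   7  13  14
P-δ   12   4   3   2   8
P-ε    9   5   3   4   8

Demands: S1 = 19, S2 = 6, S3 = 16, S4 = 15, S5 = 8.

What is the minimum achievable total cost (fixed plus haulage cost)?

320

Open {P-β, P-δ}: assign each demand point to its cheapest open site.
  S1→P-β 19×2=38, S2→P-δ 6×4=24, S3→P-β 16×3=48, S4→P-δ 15×2=30, S5→P-δ 8×8=64
  haulage cost 204, fixed 116 → total 320.
Compare {P-β, P-δ, P-ε}: haulage cost 204 + fixed 151 = 355.
Compare {P-β, P-γ, P-δ}: haulage cost 204 + fixed 152 = 356.
Compare {P-β, P-ε}: haulage cost 240 + fixed 124 = 364.
All other subsets cost ≥ 355. Minimum total cost: 320.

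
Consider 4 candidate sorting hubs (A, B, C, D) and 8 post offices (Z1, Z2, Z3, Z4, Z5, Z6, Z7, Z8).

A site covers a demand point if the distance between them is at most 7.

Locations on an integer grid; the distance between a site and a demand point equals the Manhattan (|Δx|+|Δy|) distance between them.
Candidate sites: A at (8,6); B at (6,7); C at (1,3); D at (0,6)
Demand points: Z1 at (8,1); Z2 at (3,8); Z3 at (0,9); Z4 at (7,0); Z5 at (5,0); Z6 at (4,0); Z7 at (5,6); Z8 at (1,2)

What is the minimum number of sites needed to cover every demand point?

Coverage sets (demand points within 7 of each site):
  A: {Z1, Z2, Z4, Z7}
  B: {Z2, Z7}
  C: {Z2, Z3, Z5, Z6, Z7, Z8}
  D: {Z2, Z3, Z7, Z8}
No single site covers all 8 demand points.
But {A, C} covers everything, so the minimum is 2.

2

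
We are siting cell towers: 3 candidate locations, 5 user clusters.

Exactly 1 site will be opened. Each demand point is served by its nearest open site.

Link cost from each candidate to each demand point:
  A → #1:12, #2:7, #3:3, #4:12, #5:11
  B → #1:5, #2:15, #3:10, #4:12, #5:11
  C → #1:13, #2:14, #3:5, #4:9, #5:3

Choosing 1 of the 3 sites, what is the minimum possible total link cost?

Open {C}.
  #1→C 13, #2→C 14, #3→C 5, #4→C 9, #5→C 3  ⇒ total 44.
Compare {A}: total 45.
Compare {B}: total 53.

44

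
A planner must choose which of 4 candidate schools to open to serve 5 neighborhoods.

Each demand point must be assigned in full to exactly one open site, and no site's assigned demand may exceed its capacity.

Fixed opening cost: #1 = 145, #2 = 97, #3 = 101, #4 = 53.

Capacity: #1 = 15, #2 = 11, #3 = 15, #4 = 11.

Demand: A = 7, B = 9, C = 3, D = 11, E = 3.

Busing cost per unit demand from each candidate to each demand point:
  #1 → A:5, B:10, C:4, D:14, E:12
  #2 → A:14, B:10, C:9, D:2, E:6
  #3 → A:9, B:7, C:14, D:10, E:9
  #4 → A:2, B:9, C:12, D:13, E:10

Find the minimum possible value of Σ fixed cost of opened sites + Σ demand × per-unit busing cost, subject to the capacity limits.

Open {#2, #3, #4}; cheapest assignment that respects the capacities:
  #2 (cap 11, load 11): D — cost 11×2 = 22
  #3 (cap 15, load 12): B, E — cost 9×7 + 3×9 = 90
  #4 (cap 11, load 10): A, C — cost 7×2 + 3×12 = 50
  Shipping 162, fixed 251 → total 413.
  Any other capacity-feasible assignment to {#2, #3, #4} ships for at least 162.
Compare {#1, #2, #4}: its best feasible assignment gives total 463.
Compare {#1, #2, #3}: its best feasible assignment gives total 502.
Every other set of open sites that can feasibly serve all demand totals ≥ 463 even under its best assignment. Minimum: 413.

413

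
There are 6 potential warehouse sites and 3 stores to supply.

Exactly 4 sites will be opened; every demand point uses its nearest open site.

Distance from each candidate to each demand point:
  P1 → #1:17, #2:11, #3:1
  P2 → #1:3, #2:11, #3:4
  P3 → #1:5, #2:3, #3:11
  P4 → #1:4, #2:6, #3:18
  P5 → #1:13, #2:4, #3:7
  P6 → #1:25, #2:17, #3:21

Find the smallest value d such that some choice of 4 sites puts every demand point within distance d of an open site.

Open {P1, P2, P3, P4}.
  Farthest demand point is #1 at distance 3 (to P2); all others are ≤ 3.
With {P1, P2, P3, P5} the worst case is 3.
With {P1, P2, P3, P6} the worst case is 3.
No size-4 selection achieves below 3.

3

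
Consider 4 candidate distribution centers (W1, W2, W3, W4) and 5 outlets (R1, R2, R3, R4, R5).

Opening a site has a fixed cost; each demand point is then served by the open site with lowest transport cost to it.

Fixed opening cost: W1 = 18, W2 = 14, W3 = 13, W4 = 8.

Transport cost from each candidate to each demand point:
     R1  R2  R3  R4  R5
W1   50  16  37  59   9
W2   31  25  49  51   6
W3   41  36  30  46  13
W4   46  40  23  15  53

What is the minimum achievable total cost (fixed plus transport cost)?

122

Open {W2, W4}: assign each demand point to its cheapest open site.
  R1→W2 31, R2→W2 25, R3→W4 23, R4→W4 15, R5→W2 6
  transport cost 100, fixed 22 → total 122.
Compare {W1, W2, W4}: transport cost 91 + fixed 40 = 131.
Compare {W1, W4}: transport cost 109 + fixed 26 = 135.
Compare {W2, W3, W4}: transport cost 100 + fixed 35 = 135.
All other subsets cost ≥ 131. Minimum total cost: 122.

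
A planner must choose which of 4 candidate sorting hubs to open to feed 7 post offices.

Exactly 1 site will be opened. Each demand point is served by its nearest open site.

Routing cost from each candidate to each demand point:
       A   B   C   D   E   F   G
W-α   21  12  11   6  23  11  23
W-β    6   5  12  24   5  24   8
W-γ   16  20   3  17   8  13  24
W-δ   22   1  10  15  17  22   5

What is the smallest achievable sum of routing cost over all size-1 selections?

84

Open {W-β}.
  A→W-β 6, B→W-β 5, C→W-β 12, D→W-β 24, E→W-β 5, F→W-β 24, G→W-β 8  ⇒ total 84.
Compare {W-δ}: total 92.
Compare {W-γ}: total 101.
No size-1 selection does better; minimum is 84.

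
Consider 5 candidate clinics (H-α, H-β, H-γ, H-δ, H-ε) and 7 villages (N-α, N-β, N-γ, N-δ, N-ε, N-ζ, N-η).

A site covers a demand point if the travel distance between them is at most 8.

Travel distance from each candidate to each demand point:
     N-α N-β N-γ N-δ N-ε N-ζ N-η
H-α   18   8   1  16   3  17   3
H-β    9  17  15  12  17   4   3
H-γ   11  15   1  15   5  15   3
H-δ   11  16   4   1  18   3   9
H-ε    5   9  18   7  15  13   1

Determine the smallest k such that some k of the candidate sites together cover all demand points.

3

Coverage sets (demand points within 8 of each site):
  H-α: {N-β, N-γ, N-ε, N-η}
  H-β: {N-ζ, N-η}
  H-γ: {N-γ, N-ε, N-η}
  H-δ: {N-γ, N-δ, N-ζ}
  H-ε: {N-α, N-δ, N-η}
No 2 sites suffice: every size-2 union leaves at least one demand point uncovered.
But {H-α, H-β, H-ε} covers everything, so the minimum is 3.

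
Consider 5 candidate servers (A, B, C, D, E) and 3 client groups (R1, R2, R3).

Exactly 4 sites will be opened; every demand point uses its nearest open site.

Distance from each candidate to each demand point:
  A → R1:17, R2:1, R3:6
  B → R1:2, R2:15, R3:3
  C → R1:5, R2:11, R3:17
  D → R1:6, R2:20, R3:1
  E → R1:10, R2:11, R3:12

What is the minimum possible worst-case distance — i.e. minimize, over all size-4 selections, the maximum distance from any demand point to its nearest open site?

2

Open {A, B, C, D}.
  Farthest demand point is R1 at distance 2 (to B); all others are ≤ 2.
With {A, B, D, E} the worst case is 2.
With {A, B, C, E} the worst case is 3.
No size-4 selection achieves below 2.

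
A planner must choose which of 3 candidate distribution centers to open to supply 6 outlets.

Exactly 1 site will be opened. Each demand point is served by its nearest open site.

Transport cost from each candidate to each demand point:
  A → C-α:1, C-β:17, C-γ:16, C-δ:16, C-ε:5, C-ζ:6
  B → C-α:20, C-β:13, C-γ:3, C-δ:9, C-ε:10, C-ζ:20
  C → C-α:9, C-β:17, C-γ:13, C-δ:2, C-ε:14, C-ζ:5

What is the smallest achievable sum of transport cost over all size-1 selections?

Open {C}.
  C-α→C 9, C-β→C 17, C-γ→C 13, C-δ→C 2, C-ε→C 14, C-ζ→C 5  ⇒ total 60.
Compare {A}: total 61.
Compare {B}: total 75.

60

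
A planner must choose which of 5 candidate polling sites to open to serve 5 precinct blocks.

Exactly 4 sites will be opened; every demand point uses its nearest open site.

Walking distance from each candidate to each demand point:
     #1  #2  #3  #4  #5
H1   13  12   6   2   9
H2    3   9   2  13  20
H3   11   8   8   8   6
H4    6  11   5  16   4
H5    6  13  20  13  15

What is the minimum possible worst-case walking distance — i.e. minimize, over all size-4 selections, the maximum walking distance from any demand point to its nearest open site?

8

Open {H1, H2, H3, H4}.
  Farthest demand point is #2 at walking distance 8 (to H3); all others are ≤ 8.
With {H1, H2, H3, H5} the worst case is 8.
With {H1, H3, H4, H5} the worst case is 8.
No size-4 selection achieves below 8.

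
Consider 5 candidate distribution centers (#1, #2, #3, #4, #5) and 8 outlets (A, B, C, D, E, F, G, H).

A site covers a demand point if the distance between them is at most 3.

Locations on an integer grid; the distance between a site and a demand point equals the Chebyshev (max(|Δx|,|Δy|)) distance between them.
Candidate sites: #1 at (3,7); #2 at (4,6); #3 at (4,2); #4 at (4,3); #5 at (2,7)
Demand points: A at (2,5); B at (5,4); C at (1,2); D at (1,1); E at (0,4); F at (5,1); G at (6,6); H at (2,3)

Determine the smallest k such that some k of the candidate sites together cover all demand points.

Coverage sets (demand points within 3 of each site):
  #1: {A, B, E, G}
  #2: {A, B, G, H}
  #3: {A, B, C, D, F, H}
  #4: {A, B, C, D, F, G, H}
  #5: {A, B, E}
No single site covers all 8 demand points.
But {#1, #3} covers everything, so the minimum is 2.

2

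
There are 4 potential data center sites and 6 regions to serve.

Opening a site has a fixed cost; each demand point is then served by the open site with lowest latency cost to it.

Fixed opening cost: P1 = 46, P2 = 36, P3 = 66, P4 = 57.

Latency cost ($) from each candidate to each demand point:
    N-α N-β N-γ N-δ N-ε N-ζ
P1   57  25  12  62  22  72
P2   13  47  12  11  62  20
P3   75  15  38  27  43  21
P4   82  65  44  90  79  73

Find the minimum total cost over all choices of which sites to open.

185

Open {P1, P2}: assign each demand point to its cheapest open site.
  N-α→P2 13, N-β→P1 25, N-γ→P1 12, N-δ→P2 11, N-ε→P1 22, N-ζ→P2 20
  latency cost 103, fixed 82 → total 185.
Compare {P2}: latency cost 165 + fixed 36 = 201.
Compare {P2, P3}: latency cost 114 + fixed 102 = 216.
Compare {P1, P2, P3}: latency cost 93 + fixed 148 = 241.
All other subsets cost ≥ 201. Minimum total cost: 185.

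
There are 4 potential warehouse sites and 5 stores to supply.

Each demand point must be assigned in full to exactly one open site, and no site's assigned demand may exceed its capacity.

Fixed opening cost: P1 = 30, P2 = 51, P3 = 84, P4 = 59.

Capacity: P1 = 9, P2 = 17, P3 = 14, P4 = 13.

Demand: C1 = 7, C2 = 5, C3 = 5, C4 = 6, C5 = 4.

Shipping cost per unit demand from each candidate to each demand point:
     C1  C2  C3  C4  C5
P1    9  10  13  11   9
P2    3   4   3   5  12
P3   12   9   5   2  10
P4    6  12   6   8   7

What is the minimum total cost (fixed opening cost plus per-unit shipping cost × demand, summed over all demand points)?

242

Open {P2, P4}; cheapest assignment that respects the capacities:
  P2 (cap 17, load 17): C1, C2, C3 — cost 7×3 + 5×4 + 5×3 = 56
  P4 (cap 13, load 10): C4, C5 — cost 6×8 + 4×7 = 76
  Shipping 132, fixed 110 → total 242.
  Any other capacity-feasible assignment to {P2, P4} ships for at least 132.
Compare {P2, P3}: its best feasible assignment gives total 243.
Compare {P1, P2, P3}: its best feasible assignment gives total 269.
Every other set of open sites that can feasibly serve all demand totals ≥ 243 even under its best assignment. Minimum: 242.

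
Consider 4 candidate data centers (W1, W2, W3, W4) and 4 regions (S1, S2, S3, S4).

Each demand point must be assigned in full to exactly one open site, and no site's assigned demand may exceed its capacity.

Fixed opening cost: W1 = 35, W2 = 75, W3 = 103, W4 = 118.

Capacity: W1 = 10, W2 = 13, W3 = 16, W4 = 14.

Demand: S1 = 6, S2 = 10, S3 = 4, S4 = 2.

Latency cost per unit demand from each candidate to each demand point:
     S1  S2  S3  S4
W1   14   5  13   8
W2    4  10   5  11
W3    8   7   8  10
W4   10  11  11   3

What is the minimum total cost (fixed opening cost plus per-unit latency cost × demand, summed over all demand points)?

Open {W1, W2}; cheapest assignment that respects the capacities:
  W1 (cap 10, load 10): S2 — cost 10×5 = 50
  W2 (cap 13, load 12): S1, S3, S4 — cost 6×4 + 4×5 + 2×11 = 66
  Shipping 116, fixed 110 → total 226.
  Any other capacity-feasible assignment to {W1, W2} ships for at least 116.
Compare {W1, W3}: its best feasible assignment gives total 288.
Compare {W2, W3}: its best feasible assignment gives total 312.
Every other set of open sites that can feasibly serve all demand totals ≥ 288 even under its best assignment. Minimum: 226.

226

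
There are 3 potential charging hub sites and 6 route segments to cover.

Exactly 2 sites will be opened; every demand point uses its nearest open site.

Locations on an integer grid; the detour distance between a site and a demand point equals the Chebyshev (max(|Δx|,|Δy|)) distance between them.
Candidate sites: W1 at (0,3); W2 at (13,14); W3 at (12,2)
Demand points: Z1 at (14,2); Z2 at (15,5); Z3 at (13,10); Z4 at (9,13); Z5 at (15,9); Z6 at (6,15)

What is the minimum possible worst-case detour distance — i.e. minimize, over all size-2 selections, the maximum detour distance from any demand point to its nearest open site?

Open {W2, W3}.
  Farthest demand point is Z6 at detour distance 7 (to W2); all others are ≤ 7.
With {W1, W2} the worst case is 12.
With {W1, W3} the worst case is 12.
No size-2 selection achieves below 7.

7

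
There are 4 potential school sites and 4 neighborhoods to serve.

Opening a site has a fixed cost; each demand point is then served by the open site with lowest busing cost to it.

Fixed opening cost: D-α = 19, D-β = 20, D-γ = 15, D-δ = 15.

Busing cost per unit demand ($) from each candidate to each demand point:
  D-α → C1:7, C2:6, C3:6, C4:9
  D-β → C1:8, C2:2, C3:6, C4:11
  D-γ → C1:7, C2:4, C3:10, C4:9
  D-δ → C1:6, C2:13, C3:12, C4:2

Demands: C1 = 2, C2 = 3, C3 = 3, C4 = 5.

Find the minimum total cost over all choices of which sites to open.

Open {D-β, D-δ}: assign each demand point to its cheapest open site.
  C1→D-δ 2×6=12, C2→D-β 3×2=6, C3→D-β 3×6=18, C4→D-δ 5×2=10
  busing cost 46, fixed 35 → total 81.
Compare {D-α, D-δ}: busing cost 58 + fixed 34 = 92.
Compare {D-γ, D-δ}: busing cost 64 + fixed 30 = 94.
Compare {D-β, D-γ, D-δ}: busing cost 46 + fixed 50 = 96.
All other subsets cost ≥ 92. Minimum total cost: 81.

81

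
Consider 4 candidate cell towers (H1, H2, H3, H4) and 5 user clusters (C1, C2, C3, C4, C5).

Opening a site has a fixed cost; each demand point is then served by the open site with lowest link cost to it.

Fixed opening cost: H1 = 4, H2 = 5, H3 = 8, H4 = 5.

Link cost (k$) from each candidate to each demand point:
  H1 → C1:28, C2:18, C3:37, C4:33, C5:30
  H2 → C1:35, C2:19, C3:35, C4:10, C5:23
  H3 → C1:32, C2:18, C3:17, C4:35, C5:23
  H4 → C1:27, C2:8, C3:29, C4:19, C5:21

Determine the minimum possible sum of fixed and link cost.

101

Open {H2, H3, H4}: assign each demand point to its cheapest open site.
  C1→H4 27, C2→H4 8, C3→H3 17, C4→H2 10, C5→H4 21
  link cost 83, fixed 18 → total 101.
Compare {H2, H4}: link cost 95 + fixed 10 = 105.
Compare {H3, H4}: link cost 92 + fixed 13 = 105.
Compare {H1, H2, H3, H4}: link cost 83 + fixed 22 = 105.
All other subsets cost ≥ 105. Minimum total cost: 101.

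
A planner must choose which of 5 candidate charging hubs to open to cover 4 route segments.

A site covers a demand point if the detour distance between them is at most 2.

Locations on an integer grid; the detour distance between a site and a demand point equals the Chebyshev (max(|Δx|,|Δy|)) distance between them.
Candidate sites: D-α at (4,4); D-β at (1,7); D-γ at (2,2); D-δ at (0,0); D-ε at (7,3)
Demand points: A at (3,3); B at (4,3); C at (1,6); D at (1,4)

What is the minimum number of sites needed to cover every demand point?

Coverage sets (demand points within 2 of each site):
  D-α: {A, B}
  D-β: {C}
  D-γ: {A, B, D}
  D-δ: {}
  D-ε: {}
No single site covers all 4 demand points.
But {D-β, D-γ} covers everything, so the minimum is 2.

2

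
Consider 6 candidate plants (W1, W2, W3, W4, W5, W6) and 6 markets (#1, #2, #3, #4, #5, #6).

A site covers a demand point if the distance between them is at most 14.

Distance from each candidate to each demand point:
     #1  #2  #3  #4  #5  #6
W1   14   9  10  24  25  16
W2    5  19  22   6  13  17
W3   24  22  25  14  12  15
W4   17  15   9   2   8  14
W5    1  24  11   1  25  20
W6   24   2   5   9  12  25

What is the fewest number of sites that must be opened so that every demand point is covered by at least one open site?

Coverage sets (demand points within 14 of each site):
  W1: {#1, #2, #3}
  W2: {#1, #4, #5}
  W3: {#4, #5}
  W4: {#3, #4, #5, #6}
  W5: {#1, #3, #4}
  W6: {#2, #3, #4, #5}
No single site covers all 6 demand points.
But {W1, W4} covers everything, so the minimum is 2.

2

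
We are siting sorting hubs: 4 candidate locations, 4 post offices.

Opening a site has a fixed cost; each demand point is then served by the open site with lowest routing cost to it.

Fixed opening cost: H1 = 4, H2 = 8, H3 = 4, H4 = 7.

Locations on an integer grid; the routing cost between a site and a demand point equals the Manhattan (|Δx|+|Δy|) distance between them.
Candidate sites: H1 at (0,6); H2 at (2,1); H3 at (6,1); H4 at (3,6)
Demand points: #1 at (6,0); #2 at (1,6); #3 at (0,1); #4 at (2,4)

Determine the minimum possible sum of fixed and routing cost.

19

Open {H1, H3}: assign each demand point to its cheapest open site.
  #1→H3 1, #2→H1 1, #3→H1 5, #4→H1 4
  routing cost 11, fixed 8 → total 19.
Compare {H1, H2}: routing cost 11 + fixed 12 = 23.
Compare {H3, H4}: routing cost 12 + fixed 11 = 23.
Compare {H1, H2, H3}: routing cost 7 + fixed 16 = 23.
All other subsets cost ≥ 23. Minimum total cost: 19.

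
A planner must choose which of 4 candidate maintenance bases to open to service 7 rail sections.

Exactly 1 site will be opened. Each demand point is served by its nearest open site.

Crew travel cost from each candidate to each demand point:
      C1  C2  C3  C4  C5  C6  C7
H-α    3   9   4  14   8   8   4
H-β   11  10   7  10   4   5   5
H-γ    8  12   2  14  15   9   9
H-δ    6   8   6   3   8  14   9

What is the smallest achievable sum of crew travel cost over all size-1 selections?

50

Open {H-α}.
  C1→H-α 3, C2→H-α 9, C3→H-α 4, C4→H-α 14, C5→H-α 8, C6→H-α 8, C7→H-α 4  ⇒ total 50.
Compare {H-β}: total 52.
Compare {H-δ}: total 54.
No size-1 selection does better; minimum is 50.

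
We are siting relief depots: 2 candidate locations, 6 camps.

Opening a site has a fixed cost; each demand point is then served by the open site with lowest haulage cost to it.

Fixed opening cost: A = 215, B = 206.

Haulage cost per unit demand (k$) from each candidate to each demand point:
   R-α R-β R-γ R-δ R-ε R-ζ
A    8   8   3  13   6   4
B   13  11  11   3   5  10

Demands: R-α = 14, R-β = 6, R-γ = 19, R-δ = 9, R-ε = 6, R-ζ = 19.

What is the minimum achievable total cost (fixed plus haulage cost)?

661

Open {A}: assign each demand point to its cheapest open site.
  R-α→A 14×8=112, R-β→A 6×8=48, R-γ→A 19×3=57, R-δ→A 9×13=117, R-ε→A 6×6=36, R-ζ→A 19×4=76
  haulage cost 446, fixed 215 → total 661.
Compare {A, B}: haulage cost 350 + fixed 421 = 771.
Compare {B}: haulage cost 704 + fixed 206 = 910.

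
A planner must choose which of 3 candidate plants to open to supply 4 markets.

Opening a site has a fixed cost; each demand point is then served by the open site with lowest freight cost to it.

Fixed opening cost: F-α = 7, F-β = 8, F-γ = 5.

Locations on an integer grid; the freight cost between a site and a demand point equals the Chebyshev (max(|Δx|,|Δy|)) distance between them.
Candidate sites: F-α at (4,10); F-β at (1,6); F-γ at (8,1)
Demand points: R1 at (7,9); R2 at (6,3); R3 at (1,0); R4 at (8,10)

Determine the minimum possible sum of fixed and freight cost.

Open {F-α, F-γ}: assign each demand point to its cheapest open site.
  R1→F-α 3, R2→F-γ 2, R3→F-γ 7, R4→F-α 4
  freight cost 16, fixed 12 → total 28.
Compare {F-α}: freight cost 24 + fixed 7 = 31.
Compare {F-γ}: freight cost 26 + fixed 5 = 31.
Compare {F-β}: freight cost 24 + fixed 8 = 32.
All other subsets cost ≥ 31. Minimum total cost: 28.

28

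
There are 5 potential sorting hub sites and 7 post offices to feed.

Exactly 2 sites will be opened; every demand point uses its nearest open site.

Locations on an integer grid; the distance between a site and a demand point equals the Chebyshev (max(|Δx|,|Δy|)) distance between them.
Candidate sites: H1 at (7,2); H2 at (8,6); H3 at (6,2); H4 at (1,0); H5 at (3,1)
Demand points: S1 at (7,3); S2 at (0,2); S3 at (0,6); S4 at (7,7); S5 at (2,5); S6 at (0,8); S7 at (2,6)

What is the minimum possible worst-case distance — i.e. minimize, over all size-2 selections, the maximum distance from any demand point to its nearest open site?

Open {H1, H3}.
  Farthest demand point is S2 at distance 6 (to H3); all others are ≤ 6.
With {H2, H3} the worst case is 6.
With {H3, H4} the worst case is 6.
No size-2 selection achieves below 6.

6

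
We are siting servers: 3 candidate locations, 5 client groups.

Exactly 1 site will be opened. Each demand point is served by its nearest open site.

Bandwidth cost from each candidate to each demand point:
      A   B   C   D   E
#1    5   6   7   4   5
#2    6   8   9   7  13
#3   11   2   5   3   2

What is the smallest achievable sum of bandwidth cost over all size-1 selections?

Open {#3}.
  A→#3 11, B→#3 2, C→#3 5, D→#3 3, E→#3 2  ⇒ total 23.
Compare {#1}: total 27.
Compare {#2}: total 43.

23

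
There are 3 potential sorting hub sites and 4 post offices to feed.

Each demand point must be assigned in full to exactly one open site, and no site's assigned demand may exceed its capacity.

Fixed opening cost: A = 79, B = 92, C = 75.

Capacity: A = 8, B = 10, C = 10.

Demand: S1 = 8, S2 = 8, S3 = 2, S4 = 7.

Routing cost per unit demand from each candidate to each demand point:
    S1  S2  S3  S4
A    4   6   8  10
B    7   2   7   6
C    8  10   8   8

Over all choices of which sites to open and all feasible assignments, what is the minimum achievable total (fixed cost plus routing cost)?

364

Open {A, B, C}; cheapest assignment that respects the capacities:
  A (cap 8, load 8): S1 — cost 8×4 = 32
  B (cap 10, load 10): S2, S3 — cost 8×2 + 2×7 = 30
  C (cap 10, load 7): S4 — cost 7×8 = 56
  Shipping 118, fixed 246 → total 364.
  Any other capacity-feasible assignment to {A, B, C} ships for at least 118.
Total demand is 25 and no other set of sites has combined capacity ≥ 25, so {A, B, C} is the only feasible choice of open sites. Minimum: 364.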